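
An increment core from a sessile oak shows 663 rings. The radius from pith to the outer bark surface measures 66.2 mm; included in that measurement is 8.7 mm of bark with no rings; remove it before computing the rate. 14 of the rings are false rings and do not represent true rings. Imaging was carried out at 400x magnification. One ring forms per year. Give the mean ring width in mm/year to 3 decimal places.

0.089 mm/year

After corrections the count is 663 − 14 = 649 rings.
The growth record spans 66.2 − 8.7 = 57.5 mm.
Mean rate = 57.5 mm / 649 years ≈ 0.089 mm/year.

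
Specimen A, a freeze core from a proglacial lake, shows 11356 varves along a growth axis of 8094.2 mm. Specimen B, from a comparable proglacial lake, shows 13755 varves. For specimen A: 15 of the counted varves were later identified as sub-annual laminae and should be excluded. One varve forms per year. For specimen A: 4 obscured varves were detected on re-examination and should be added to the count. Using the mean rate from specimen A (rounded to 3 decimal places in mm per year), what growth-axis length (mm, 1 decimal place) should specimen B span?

9807.3 mm

Specimen A: true varve count = 11356 − 15 + 4 = 11345.
A: Mean rate = 8094.2 mm / 11345 years ≈ 0.713 mm/yr.
B's length ≈ 0.713 × 13755 = 9807.3 mm.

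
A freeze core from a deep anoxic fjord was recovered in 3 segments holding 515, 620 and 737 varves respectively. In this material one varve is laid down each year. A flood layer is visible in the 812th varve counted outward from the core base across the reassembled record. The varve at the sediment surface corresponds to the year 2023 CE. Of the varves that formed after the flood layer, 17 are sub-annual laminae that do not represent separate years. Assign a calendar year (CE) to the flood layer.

980 CE

Total varves = 515 + 620 + 737 = 1872.
The flood layer sits at varve 812 from the core base, so 1872 − 812 = 1060 varves formed after it.
Excluding 17 false varves: 1060 − 17 = 1043.
2023 − 1043 = 980 CE.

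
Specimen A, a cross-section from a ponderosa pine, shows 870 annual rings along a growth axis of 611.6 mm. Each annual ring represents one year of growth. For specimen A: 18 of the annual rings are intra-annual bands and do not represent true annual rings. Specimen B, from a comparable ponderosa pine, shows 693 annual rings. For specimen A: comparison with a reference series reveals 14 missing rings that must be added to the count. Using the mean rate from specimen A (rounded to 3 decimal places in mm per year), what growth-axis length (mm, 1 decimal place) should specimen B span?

Specimen A: adjusted count: 870 − 18 + 14 = 866 annual rings.
A: 611.6 mm over 866 years gives 611.6 / 866 ≈ 0.706 mm/year.
B's length ≈ 0.706 × 693 = 489.3 mm.

489.3 mm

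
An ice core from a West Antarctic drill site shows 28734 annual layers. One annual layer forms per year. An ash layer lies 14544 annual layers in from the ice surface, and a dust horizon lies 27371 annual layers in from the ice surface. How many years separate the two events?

The two markers are separated by 27371 − 14544 = 12827 annual layers.
That is 12827 years at one annual layer per year.

12827 years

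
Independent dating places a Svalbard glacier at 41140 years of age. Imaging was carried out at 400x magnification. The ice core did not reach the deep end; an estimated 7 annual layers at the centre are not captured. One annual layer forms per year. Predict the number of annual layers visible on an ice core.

Expected annual layers over 41140 years: 41140.
Subtracting the 7 annual layers not captured gives 41140 − 7 = 41133 annual layers in the record.

41133 annual layers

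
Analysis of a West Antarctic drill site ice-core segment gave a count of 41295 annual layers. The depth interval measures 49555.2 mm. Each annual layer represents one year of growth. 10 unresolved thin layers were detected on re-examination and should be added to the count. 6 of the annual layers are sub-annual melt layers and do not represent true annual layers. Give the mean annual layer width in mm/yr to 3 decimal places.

After corrections the count is 41295 − 6 + 10 = 41299 annual layers.
Extension rate ≈ 49555.2 / 41299 = 1.200 mm/yr.

1.200 mm/yr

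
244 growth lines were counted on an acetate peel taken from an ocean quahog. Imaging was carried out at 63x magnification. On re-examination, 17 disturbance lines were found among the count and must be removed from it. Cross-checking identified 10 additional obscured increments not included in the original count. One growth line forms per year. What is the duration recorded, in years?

237 years

Adjusted count: 244 − 17 + 10 = 237 growth lines.
With a one-to-one growth line periodicity this is 237 years.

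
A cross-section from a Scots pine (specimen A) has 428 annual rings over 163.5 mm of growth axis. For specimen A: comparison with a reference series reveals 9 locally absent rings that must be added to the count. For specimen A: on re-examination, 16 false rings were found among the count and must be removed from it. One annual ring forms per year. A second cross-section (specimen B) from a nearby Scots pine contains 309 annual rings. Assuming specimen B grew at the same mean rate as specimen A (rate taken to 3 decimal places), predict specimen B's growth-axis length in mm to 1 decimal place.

Specimen A: after corrections the count is 428 − 16 + 9 = 421 annual rings.
A: Mean rate = 163.5 mm / 421 years ≈ 0.388 mm/year.
B's length ≈ 0.388 × 309 = 119.9 mm.

119.9 mm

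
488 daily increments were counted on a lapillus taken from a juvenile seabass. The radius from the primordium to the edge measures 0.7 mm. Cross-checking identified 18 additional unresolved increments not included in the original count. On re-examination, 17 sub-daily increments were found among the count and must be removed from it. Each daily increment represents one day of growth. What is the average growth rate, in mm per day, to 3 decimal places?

Adjusted count: 488 − 17 + 18 = 489 daily increments.
Extension rate ≈ 0.7 / 489 = 0.001 mm per day.

0.001 mm per day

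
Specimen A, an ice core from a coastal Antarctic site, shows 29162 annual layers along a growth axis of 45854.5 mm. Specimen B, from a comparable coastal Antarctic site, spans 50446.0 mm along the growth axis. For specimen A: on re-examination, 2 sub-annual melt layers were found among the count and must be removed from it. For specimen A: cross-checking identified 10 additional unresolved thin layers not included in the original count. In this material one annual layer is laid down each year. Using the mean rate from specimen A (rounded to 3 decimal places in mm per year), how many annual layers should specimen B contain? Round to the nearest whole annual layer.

Specimen A: true annual layer count = 29162 − 2 + 10 = 29170.
A: Extension rate ≈ 45854.5 / 29170 = 1.572 mm/year.
For B, 50446.0 / 1.572 = 32090.33 years ≈ 32090 annual layers.

32090 annual layers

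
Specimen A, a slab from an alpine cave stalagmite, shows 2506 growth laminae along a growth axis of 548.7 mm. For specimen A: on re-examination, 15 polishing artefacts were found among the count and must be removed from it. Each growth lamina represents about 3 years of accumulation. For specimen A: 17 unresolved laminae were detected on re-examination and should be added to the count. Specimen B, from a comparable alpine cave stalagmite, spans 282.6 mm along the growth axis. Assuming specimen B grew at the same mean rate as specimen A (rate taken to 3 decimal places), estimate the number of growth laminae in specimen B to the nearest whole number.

1290 growth laminae

Specimen A: true growth lamina count = 2506 − 15 + 17 = 2508.
Specimen A: multiplying by 3 years per growth lamina: 2508 × 3 = 7524 years.
A: 548.7 mm over 7524 years gives 548.7 / 7524 ≈ 0.073 mm per year.
For B, 282.6 / 0.073 = 3871.23 years; at 3 years per growth lamina that is 3871.23 / 3 ≈ 1290 growth laminae.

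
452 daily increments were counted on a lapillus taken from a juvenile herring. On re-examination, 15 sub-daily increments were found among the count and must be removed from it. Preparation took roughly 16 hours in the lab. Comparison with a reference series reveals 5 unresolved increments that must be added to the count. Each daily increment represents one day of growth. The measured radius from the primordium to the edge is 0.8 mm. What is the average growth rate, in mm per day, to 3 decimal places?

After corrections the count is 452 − 15 + 5 = 442 daily increments.
Extension rate ≈ 0.8 / 442 = 0.002 mm per day.

0.002 mm per day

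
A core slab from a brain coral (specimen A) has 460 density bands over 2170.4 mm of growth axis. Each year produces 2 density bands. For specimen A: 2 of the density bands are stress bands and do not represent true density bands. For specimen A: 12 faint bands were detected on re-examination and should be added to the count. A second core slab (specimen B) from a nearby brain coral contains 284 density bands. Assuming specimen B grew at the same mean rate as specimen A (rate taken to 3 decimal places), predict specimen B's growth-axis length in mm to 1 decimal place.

Specimen A: adjusted count: 460 − 2 + 12 = 470 density bands.
Specimen A: 470 density bands at 2 per year is 470 / 2 = 235 years.
A: 2170.4 mm over 235 years gives 2170.4 / 235 ≈ 9.236 mm/year.
Specimen B: with 2 density bands per year, 284 / 2 = 142 years. Length of B = 9.236 × 142 = 1311.5 mm.

1311.5 mm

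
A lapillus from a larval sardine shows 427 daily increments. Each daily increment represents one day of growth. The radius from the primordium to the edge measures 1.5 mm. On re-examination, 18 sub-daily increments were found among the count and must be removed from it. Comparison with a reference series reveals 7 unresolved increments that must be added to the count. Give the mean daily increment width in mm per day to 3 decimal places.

After corrections the count is 427 − 18 + 7 = 416 daily increments.
Extension rate ≈ 1.5 / 416 = 0.004 mm per day.

0.004 mm per day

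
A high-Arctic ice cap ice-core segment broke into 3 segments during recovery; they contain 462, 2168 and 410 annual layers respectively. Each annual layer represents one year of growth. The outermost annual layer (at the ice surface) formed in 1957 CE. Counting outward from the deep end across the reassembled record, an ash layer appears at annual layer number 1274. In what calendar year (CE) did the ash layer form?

191 CE

Total annual layers = 462 + 2168 + 410 = 3040.
3040 − 1274 = 1766 annual layers lie beyond the ash layer toward the ice surface.
Counting back 1766 years from 1957 CE places the ash layer in 1957 − 1766 = 191 CE.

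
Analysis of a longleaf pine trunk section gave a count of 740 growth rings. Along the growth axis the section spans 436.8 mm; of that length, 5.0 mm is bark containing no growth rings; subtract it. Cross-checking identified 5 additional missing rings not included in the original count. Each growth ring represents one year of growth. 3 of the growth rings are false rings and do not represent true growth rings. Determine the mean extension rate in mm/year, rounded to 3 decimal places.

0.582 mm/year

Adjusted count: 740 − 3 + 5 = 742 growth rings.
Removing the 5.0 mm offcut leaves 436.8 − 5.0 = 431.8 mm.
Extension rate ≈ 431.8 / 742 = 0.582 mm/year.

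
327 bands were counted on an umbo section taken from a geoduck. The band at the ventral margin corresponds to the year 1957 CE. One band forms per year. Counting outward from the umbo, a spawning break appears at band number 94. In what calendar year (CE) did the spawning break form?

Between band 94 and the ventral margin there are 327 − 94 = 233 bands.
The band at the ventral margin is 1957 CE, so the spawning break dates to 1957 − 233 = 1724 CE.

1724 CE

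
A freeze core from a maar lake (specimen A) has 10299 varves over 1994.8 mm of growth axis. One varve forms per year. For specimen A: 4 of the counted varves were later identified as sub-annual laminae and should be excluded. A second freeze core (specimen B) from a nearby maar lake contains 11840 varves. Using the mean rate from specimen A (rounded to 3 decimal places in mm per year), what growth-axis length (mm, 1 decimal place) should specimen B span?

Specimen A: adjusted count: 10299 − 4 = 10295 varves.
A: Extension rate ≈ 1994.8 / 10295 = 0.194 mm/yr.
For B, 0.194 mm/year × 11840 years = 2297.0 mm.

2297.0 mm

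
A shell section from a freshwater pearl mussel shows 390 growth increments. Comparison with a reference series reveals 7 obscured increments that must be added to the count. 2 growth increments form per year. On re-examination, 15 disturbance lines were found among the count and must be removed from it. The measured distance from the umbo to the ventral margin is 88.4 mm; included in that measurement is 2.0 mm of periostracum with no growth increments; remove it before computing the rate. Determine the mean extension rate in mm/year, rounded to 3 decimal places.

True growth increment count = 390 − 15 + 7 = 382.
Dividing by 2 growth increments per year: 382 / 2 = 191 years.
Net length = 88.4 − 2.0 = 86.4 mm.
Mean rate = 86.4 mm / 191 years ≈ 0.452 mm/year.

0.452 mm/year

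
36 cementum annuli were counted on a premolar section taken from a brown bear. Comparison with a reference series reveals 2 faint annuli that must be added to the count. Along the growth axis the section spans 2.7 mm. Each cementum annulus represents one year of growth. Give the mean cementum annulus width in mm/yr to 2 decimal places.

Adjusted count: 36 + 2 = 38 cementum annuli.
2.7 mm over 38 years gives 2.7 / 38 ≈ 0.07 mm/yr.

0.07 mm/yr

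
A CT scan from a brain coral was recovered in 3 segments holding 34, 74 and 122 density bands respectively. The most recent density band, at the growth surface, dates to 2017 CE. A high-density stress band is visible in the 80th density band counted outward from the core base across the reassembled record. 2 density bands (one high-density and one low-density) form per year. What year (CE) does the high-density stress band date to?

1942 CE

Total density bands = 34 + 74 + 122 = 230.
230 − 80 = 150 density bands lie beyond the high-density stress band toward the growth surface.
Dividing by 2 density bands per year: 150 / 2 = 75 years.
Counting back 75 years from 2017 CE places the high-density stress band in 2017 − 75 = 1942 CE.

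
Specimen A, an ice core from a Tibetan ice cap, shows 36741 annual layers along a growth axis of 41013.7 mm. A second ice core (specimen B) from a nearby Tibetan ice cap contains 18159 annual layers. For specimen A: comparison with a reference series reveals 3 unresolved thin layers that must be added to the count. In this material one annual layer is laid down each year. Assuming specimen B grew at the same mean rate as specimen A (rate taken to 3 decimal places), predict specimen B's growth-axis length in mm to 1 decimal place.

20265.4 mm

Specimen A: adjusted count: 36741 + 3 = 36744 annual layers.
A: 41013.7 mm over 36744 years gives 41013.7 / 36744 ≈ 1.116 mm per year.
For B, 1.116 mm/year × 18159 years = 20265.4 mm.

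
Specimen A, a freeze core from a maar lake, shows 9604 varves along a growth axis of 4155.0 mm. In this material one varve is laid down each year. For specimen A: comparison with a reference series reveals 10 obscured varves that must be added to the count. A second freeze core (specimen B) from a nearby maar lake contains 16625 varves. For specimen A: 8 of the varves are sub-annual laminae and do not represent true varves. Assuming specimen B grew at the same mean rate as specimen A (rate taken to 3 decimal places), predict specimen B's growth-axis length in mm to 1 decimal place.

Specimen A: true varve count = 9604 − 8 + 10 = 9606.
A: Extension rate ≈ 4155.0 / 9606 = 0.433 mm per year.
B's length ≈ 0.433 × 16625 = 7198.6 mm.

7198.6 mm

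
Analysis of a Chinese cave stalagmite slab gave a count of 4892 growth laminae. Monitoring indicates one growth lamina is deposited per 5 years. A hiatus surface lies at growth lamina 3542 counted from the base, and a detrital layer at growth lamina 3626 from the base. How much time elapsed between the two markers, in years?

420 yr

3626 − 3542 = 84 growth laminae lie between the two events.
84 growth laminae at 5 years each span 84 × 5 = 420 years.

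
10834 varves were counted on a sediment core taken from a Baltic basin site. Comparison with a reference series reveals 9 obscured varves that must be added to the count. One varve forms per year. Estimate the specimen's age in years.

After corrections the count is 10834 + 9 = 10843 varves.
One varve per year makes the duration 10843 years.

10843 yr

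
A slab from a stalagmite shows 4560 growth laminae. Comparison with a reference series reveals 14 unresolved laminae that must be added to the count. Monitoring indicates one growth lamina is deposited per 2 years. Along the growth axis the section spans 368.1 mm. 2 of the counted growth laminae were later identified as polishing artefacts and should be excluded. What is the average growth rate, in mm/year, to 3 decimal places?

Correcting the raw count gives 4560 − 2 + 14 = 4572 true growth laminae.
4572 growth laminae at 2 years each span 4572 × 2 = 9144 years.
Mean rate = 368.1 mm / 9144 years ≈ 0.040 mm/year.

0.040 mm/year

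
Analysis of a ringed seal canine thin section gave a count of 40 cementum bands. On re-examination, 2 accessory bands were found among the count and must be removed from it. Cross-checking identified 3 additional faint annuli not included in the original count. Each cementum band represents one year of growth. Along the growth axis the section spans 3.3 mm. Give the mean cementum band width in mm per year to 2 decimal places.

Adjusted count: 40 − 2 + 3 = 41 cementum bands.
Extension rate ≈ 3.3 / 41 = 0.08 mm per year.

0.08 mm per year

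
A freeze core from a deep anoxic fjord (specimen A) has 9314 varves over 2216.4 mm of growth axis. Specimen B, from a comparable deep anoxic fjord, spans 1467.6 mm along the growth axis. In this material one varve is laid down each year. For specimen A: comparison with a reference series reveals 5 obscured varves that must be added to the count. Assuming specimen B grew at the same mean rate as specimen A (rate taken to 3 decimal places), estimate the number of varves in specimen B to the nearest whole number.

Specimen A: adjusted count: 9314 + 5 = 9319 varves.
A: Extension rate ≈ 2216.4 / 9319 = 0.238 mm/year.
Specimen B: 1467.6 mm / 0.238 mm per year = 6166.39 years ≈ 6166 varves.

6166 varves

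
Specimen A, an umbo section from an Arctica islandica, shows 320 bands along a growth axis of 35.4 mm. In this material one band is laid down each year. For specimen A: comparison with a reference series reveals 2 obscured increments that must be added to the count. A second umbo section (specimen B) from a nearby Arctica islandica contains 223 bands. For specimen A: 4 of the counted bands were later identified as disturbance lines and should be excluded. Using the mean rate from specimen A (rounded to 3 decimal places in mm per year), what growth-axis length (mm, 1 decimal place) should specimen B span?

24.8 mm

Specimen A: after corrections the count is 320 − 4 + 2 = 318 bands.
A: Mean rate = 35.4 mm / 318 years ≈ 0.111 mm per year.
Length of B = 0.111 × 223 = 24.8 mm.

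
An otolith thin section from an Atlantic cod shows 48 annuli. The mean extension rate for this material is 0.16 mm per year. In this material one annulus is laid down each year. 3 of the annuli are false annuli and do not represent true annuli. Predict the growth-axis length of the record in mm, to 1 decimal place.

Adjusted count: 48 − 3 = 45 annuli.
Predicted length = 0.16 mm/year × 45 years = 7.2 mm.

7.2 mm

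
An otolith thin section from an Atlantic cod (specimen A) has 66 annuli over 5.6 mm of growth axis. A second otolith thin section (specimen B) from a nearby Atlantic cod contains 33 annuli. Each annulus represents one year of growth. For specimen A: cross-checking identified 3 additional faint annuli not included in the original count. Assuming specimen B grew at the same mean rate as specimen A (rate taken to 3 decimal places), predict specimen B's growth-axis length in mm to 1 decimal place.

Specimen A: adjusted count: 66 + 3 = 69 annuli.
A: Mean rate = 5.6 mm / 69 years ≈ 0.081 mm per year.
For B, 0.081 mm/year × 33 years = 2.7 mm.

2.7 mm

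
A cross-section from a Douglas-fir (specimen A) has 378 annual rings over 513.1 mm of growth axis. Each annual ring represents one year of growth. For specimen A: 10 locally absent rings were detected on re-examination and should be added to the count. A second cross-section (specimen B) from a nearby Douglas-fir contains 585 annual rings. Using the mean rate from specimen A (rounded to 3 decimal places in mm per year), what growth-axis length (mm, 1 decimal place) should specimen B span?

773.4 mm

Specimen A: correcting the raw count gives 378 + 10 = 388 true annual rings.
A: Extension rate ≈ 513.1 / 388 = 1.322 mm/yr.
Length of B = 1.322 × 585 = 773.4 mm.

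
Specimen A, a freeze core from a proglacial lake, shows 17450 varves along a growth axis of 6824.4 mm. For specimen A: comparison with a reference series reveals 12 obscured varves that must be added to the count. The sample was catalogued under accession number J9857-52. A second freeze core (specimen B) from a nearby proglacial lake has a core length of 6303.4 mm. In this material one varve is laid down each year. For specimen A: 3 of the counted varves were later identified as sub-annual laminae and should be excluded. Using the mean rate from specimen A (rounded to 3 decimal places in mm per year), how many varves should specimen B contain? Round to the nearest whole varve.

Specimen A: correcting the raw count gives 17450 − 3 + 12 = 17459 true varves.
A: 6824.4 mm over 17459 years gives 6824.4 / 17459 ≈ 0.391 mm/yr.
B spans 6303.4 / 0.391 = 16121.23 years ≈ 16121 varves.

16121 varves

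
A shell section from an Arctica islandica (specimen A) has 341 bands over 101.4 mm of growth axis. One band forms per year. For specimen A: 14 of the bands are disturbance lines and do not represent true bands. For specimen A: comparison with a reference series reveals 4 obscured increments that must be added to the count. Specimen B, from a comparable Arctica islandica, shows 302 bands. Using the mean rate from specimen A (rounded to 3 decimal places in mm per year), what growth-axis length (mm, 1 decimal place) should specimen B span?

92.4 mm

Specimen A: true band count = 341 − 14 + 4 = 331.
A: Mean rate = 101.4 mm / 331 years ≈ 0.306 mm/yr.
B's length ≈ 0.306 × 302 = 92.4 mm.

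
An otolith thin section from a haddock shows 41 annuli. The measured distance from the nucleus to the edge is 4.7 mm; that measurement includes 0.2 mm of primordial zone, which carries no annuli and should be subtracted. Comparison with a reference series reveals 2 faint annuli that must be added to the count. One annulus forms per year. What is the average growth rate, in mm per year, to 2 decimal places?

0.10 mm per year

After corrections the count is 41 + 2 = 43 annuli.
Removing the 0.2 mm offcut leaves 4.7 − 0.2 = 4.5 mm.
Extension rate ≈ 4.5 / 43 = 0.10 mm per year.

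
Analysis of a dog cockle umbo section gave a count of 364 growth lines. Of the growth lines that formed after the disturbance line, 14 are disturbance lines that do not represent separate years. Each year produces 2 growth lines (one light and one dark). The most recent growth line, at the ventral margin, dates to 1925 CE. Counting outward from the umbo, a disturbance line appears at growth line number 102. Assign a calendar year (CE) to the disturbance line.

364 − 102 = 262 growth lines lie beyond the disturbance line toward the ventral margin.
Removing the 14 false growth lines leaves 262 − 14 = 248 true growth lines beyond the disturbance line.
248 growth lines at 2 per year is 248 / 2 = 124 years.
Counting back 124 years from 1925 CE places the disturbance line in 1925 − 124 = 1801 CE.

1801 CE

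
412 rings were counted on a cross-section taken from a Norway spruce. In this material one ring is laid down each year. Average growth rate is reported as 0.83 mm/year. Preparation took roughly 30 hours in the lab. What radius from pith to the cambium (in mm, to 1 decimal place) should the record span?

412 years of growth are recorded.
412 years at 0.83 mm/year gives 0.83 × 412 = 342.0 mm.

342.0 mm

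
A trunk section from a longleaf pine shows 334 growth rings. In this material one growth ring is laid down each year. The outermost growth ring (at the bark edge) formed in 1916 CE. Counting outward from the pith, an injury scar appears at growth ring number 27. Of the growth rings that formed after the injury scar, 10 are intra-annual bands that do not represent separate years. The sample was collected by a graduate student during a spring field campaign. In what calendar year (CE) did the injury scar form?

The injury scar sits at growth ring 27 from the pith, so 334 − 27 = 307 growth rings formed after it.
Removing the 10 false growth rings leaves 307 − 10 = 297 true growth rings beyond the injury scar.
1916 − 297 = 1619 CE.

1619 CE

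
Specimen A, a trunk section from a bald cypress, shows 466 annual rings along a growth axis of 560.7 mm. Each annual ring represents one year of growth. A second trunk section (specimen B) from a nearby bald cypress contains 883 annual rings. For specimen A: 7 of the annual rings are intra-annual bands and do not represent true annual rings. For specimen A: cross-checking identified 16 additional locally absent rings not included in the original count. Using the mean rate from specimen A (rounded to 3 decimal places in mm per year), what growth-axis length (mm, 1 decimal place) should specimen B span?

Specimen A: correcting the raw count gives 466 − 7 + 16 = 475 true annual rings.
A: Mean rate = 560.7 mm / 475 years ≈ 1.180 mm/yr.
B's length ≈ 1.180 × 883 = 1041.9 mm.

1041.9 mm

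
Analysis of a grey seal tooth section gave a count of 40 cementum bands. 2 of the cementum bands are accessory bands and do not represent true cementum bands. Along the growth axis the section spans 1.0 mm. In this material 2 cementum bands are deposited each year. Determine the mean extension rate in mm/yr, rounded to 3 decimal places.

Adjusted count: 40 − 2 = 38 cementum bands.
38 cementum bands at 2 per year is 38 / 2 = 19 years.
1.0 mm over 19 years gives 1.0 / 19 ≈ 0.053 mm/yr.

0.053 mm/yr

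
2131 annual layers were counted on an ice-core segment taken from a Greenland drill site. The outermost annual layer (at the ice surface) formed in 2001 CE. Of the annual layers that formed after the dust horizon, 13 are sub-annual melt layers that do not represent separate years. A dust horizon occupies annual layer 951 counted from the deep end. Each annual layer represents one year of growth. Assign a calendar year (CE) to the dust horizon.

834 CE

The dust horizon sits at annual layer 951 from the deep end, so 2131 − 951 = 1180 annual layers formed after it.
Removing the 13 false annual layers leaves 1180 − 13 = 1167 true annual layers beyond the dust horizon.
The annual layer at the ice surface is 2001 CE, so the dust horizon dates to 2001 − 1167 = 834 CE.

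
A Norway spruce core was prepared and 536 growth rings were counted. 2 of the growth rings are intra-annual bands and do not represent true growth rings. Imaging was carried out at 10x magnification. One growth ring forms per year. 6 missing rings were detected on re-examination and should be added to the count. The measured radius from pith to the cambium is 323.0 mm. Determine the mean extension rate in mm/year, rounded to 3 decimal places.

True growth ring count = 536 − 2 + 6 = 540.
Mean rate = 323.0 mm / 540 years ≈ 0.598 mm/year.

0.598 mm/year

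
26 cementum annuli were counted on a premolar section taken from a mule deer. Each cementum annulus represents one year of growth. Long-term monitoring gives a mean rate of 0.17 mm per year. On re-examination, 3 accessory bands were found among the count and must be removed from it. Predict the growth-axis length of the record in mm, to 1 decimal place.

Adjusted count: 26 − 3 = 23 cementum annuli.
Predicted length = 0.17 mm/year × 23 years = 3.9 mm.

3.9 mm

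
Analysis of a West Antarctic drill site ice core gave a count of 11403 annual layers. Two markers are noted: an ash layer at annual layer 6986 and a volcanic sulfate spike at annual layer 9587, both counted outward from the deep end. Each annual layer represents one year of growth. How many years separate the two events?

9587 − 6986 = 2601 annual layers lie between the two events.
At one annual layer per year, 2601 years elapsed between them.

2601 yr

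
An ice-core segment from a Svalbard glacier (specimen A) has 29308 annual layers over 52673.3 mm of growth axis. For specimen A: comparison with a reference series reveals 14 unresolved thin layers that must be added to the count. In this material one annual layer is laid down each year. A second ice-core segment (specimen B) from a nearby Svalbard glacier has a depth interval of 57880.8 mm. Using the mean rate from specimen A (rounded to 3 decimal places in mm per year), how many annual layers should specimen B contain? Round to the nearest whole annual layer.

32228 annual layers

Specimen A: adjusted count: 29308 + 14 = 29322 annual layers.
A: 52673.3 mm over 29322 years gives 52673.3 / 29322 ≈ 1.796 mm/year.
B spans 57880.8 / 1.796 = 32227.62 years ≈ 32228 annual layers.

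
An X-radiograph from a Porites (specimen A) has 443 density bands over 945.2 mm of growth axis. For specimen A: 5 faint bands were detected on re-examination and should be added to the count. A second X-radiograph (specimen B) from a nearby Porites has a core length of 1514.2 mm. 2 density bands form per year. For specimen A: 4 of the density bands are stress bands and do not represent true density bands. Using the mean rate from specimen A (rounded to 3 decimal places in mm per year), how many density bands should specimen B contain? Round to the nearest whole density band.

711 density bands

Specimen A: adjusted count: 443 − 4 + 5 = 444 density bands.
Specimen A: 444 density bands at 2 per year is 444 / 2 = 222 years.
A: Extension rate ≈ 945.2 / 222 = 4.258 mm per year.
For B, 1514.2 / 4.258 = 355.61 years; at 2 density bands per year that is 355.61 × 2 ≈ 711 density bands.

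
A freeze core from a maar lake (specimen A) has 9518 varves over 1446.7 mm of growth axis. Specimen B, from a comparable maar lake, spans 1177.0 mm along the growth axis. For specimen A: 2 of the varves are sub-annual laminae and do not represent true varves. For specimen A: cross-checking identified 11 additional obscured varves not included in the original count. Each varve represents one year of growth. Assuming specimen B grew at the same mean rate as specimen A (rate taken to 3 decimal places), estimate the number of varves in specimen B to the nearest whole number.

Specimen A: after corrections the count is 9518 − 2 + 11 = 9527 varves.
A: 1446.7 mm over 9527 years gives 1446.7 / 9527 ≈ 0.152 mm/yr.
Specimen B: 1177.0 mm / 0.152 mm per year = 7743.42 years ≈ 7743 varves.

7743 varves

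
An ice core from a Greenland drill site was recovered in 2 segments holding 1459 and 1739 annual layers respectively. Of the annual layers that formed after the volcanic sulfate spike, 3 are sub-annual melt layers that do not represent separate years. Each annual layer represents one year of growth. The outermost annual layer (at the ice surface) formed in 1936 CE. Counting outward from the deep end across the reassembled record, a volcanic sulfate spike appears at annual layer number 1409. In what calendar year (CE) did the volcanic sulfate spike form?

Total annual layers = 1459 + 1739 = 3198.
Between annual layer 1409 and the ice surface there are 3198 − 1409 = 1789 annual layers.
1789 − 3 false = 1786 true annual layers after the volcanic sulfate spike.
1936 − 1786 = 150 CE.

150 CE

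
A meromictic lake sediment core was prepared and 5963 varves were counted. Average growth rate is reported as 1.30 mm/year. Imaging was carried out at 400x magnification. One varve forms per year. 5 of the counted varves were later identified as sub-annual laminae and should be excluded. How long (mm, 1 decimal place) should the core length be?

7745.4 mm

Adjusted count: 5963 − 5 = 5958 varves.
Length ≈ 1.30 × 5958 = 7745.4 mm.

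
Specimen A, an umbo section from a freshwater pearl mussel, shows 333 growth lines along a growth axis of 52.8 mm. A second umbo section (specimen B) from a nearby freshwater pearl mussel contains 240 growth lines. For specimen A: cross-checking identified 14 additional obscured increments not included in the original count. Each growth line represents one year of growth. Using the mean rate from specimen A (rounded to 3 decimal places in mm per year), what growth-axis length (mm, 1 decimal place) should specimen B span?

36.5 mm

Specimen A: true growth line count = 333 + 14 = 347.
A: Extension rate ≈ 52.8 / 347 = 0.152 mm per year.
For B, 0.152 mm/year × 240 years = 36.5 mm.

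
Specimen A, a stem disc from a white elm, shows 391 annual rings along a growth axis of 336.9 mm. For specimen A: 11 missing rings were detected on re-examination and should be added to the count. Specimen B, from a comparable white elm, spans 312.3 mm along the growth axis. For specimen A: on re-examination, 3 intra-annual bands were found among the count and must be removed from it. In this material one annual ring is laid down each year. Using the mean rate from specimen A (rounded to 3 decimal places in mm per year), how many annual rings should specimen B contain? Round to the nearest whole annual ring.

Specimen A: true annual ring count = 391 − 3 + 11 = 399.
A: Extension rate ≈ 336.9 / 399 = 0.844 mm per year.
Specimen B: 312.3 mm / 0.844 mm per year = 370.02 years ≈ 370 annual rings.

370 annual rings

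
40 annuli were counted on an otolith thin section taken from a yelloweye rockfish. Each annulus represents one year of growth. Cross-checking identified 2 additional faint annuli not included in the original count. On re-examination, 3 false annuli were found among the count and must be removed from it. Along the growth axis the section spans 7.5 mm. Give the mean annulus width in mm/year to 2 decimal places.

True annulus count = 40 − 3 + 2 = 39.
Extension rate ≈ 7.5 / 39 = 0.19 mm/year.

0.19 mm/year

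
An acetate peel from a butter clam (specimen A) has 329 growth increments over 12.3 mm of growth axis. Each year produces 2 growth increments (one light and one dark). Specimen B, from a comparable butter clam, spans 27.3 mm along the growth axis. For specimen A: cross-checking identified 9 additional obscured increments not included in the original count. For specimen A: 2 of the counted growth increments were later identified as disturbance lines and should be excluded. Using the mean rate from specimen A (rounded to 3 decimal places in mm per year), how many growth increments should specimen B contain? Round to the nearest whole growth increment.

748 growth increments

Specimen A: true growth increment count = 329 − 2 + 9 = 336.
Specimen A: dividing by 2 growth increments per year: 336 / 2 = 168 years.
A: Mean rate = 12.3 mm / 168 years ≈ 0.073 mm/yr.
Specimen B: 27.3 mm / 0.073 mm per year = 373.97 years; at 2 growth increments per year that is 373.97 × 2 ≈ 748 growth increments.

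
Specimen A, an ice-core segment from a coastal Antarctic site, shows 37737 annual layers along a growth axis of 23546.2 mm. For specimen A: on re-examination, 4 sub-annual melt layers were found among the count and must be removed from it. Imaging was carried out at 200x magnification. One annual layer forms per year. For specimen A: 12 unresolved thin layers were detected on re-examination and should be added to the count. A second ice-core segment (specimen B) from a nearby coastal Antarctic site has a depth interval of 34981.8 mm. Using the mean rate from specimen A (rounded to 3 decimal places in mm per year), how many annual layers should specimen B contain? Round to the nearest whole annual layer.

Specimen A: true annual layer count = 37737 − 4 + 12 = 37745.
A: 23546.2 mm over 37745 years gives 23546.2 / 37745 ≈ 0.624 mm/year.
For B, 34981.8 / 0.624 = 56060.58 years ≈ 56061 annual layers.

56061 annual layers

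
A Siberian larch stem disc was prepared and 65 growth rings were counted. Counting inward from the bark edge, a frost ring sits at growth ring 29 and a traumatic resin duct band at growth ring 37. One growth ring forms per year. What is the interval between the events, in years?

The two markers are separated by 37 − 29 = 8 growth rings.
At one growth ring per year, 8 years elapsed between them.

8 years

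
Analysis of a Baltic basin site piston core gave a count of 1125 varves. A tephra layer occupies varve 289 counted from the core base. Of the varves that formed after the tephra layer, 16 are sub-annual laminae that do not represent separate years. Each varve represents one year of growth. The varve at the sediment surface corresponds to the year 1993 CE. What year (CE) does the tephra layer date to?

1173 CE

The tephra layer sits at varve 289 from the core base, so 1125 − 289 = 836 varves formed after it.
Removing the 16 false varves leaves 836 − 16 = 820 true varves beyond the tephra layer.
Counting back 820 years from 1993 CE places the tephra layer in 1993 − 820 = 1173 CE.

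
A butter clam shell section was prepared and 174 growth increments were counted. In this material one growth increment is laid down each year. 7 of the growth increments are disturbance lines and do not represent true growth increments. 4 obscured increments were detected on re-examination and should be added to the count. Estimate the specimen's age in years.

After corrections the count is 174 − 7 + 4 = 171 growth increments.
With a one-to-one growth increment periodicity this is 171 years.

171 yr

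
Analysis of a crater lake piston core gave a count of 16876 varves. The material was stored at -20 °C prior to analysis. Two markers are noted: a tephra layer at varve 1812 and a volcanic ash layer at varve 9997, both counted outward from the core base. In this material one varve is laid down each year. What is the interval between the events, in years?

9997 − 1812 = 8185 varves lie between the two events.
That is 8185 years at one varve per year.

8185 years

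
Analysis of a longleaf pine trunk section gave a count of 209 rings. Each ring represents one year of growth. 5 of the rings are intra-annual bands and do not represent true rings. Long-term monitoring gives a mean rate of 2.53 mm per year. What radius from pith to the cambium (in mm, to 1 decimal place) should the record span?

After corrections the count is 209 − 5 = 204 rings.
Length ≈ 2.53 × 204 = 516.1 mm.

516.1 mm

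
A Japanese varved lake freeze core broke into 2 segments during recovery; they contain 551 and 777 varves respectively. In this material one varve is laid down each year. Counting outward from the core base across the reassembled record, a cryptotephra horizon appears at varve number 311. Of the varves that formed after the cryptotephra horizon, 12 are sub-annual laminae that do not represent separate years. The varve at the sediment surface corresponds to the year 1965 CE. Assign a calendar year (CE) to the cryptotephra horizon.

960 CE

Total varves = 551 + 777 = 1328.
The cryptotephra horizon sits at varve 311 from the core base, so 1328 − 311 = 1017 varves formed after it.
1017 − 12 false = 1005 true varves after the cryptotephra horizon.
The varve at the sediment surface is 1965 CE, so the cryptotephra horizon dates to 1965 − 1005 = 960 CE.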